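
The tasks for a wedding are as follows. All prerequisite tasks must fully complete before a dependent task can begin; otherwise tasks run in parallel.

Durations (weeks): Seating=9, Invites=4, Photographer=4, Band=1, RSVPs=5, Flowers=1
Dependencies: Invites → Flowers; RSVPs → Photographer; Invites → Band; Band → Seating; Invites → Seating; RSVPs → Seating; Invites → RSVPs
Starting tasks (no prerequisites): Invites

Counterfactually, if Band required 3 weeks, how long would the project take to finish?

18

Baseline: Invites→RSVPs→Seating = 4+5+9 = 18 → 18 weeks.
Band has 4 weeks of float (longest path through it is 14).
That remains the longest chain; total 18 weeks.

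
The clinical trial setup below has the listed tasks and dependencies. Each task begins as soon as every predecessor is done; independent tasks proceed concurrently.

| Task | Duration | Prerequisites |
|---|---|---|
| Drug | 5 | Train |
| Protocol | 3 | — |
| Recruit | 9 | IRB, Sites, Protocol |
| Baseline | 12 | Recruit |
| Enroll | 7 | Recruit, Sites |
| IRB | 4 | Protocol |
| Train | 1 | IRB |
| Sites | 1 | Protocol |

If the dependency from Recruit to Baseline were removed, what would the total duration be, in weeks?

23

With the dependency in place, Protocol→IRB→Recruit→Baseline = 3+4+9+12 = 28 sets the finish at 28 weeks.
Without Recruit→Baseline, Baseline's earliest start moves from 16 to 0.
The longest chain is now Protocol→IRB→Recruit→Enroll = 3+4+9+7 = 23, so the plan takes 23 weeks.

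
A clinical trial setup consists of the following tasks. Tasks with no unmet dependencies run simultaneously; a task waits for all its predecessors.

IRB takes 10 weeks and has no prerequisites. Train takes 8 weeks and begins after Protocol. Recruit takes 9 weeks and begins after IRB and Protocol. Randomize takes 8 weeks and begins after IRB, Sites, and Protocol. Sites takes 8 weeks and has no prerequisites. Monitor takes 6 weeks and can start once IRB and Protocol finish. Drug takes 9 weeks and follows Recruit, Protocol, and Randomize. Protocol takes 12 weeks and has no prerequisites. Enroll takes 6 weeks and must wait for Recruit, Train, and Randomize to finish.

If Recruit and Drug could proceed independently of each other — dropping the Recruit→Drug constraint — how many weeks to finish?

Before: longest chain Protocol→Recruit→Drug = 12+9+9 = 30, finish 30.
Without Recruit→Drug, Drug's earliest start moves from 21 to 20.
New critical path: Protocol→Randomize→Drug = 12+8+9 = 29 ⇒ 29 weeks.

29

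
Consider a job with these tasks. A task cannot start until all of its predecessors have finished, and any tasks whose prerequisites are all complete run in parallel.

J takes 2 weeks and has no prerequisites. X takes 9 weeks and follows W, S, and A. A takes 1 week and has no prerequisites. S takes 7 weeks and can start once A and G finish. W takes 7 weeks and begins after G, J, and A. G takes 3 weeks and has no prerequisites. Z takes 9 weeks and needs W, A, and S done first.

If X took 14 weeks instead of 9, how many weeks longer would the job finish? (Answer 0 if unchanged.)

Actual critical path: G→W→X = 3+7+9 = 19 ⇒ 19 weeks.
Since X is critical, the +5 change carries straight to that chain (now 24 weeks).
The critical path is still G→W→X; finish is now 24 weeks.
Change in finish: 24 − 19 = +5 weeks.

5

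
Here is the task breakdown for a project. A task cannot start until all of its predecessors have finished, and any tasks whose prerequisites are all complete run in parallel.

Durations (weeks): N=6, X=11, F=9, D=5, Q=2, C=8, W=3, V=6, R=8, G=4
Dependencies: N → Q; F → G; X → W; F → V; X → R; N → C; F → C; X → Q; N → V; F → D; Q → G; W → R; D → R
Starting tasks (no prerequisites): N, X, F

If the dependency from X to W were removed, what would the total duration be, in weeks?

22

Before: longest chain X→W→R = 11+3+8 = 22, finish 22.
Without X→W, W's earliest start moves from 11 to 0.
The longest chain is now F→D→R = 9+5+8 = 22, so the schedule takes 22 weeks.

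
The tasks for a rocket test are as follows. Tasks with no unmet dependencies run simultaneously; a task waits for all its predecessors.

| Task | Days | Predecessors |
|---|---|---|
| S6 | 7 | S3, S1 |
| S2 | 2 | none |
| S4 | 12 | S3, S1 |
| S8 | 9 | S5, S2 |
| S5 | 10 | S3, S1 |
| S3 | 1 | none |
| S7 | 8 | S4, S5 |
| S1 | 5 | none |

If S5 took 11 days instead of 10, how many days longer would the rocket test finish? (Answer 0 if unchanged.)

Critical path before the change: S1→S4→S7 = 5+12+8 = 25 giving 25 days.
S5 has 1 day of float (longest path through it is 24).
The critical path is still S1→S4→S7; finish is now 25 days.
Change in finish: 25 − 25 = +0 days.

0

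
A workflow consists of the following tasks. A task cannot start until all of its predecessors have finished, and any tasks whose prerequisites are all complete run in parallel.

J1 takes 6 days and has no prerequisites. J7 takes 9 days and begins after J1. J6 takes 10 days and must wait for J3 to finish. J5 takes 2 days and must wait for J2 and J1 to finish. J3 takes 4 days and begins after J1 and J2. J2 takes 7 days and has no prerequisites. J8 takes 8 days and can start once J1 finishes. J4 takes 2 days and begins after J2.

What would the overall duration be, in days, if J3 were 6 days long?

23

The binding path is J2→J3→J6 = 7+4+10 = 21; finish at 21 days.
J3 is on the critical path; changing it to 6 makes that path 23 days.
The critical path is still J2→J3→J6; finish is now 23 days.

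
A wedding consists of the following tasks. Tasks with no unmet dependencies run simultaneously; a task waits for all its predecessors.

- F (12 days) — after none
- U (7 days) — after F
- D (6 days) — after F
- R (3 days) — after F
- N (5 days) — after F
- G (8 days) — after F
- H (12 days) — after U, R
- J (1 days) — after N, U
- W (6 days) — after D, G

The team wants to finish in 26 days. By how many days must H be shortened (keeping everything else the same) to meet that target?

5

Current finish: 31 days; target: 26.
H is on every critical path, so each day cut from H cuts the finish by one (this holds down to a finish of 26).
Need 31 − 26 = 5 days off H → H becomes 7 days, finish becomes 26.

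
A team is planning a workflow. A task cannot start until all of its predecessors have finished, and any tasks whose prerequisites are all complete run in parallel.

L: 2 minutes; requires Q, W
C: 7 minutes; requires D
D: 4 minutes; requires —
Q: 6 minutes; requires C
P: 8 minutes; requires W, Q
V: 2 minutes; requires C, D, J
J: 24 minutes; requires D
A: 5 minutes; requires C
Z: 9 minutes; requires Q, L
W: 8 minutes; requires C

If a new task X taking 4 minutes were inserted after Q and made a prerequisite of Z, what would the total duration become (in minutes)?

Originally the job takes 30 minutes.
With X inserted, Z now waits for max(Q, L, X).
New critical path: D→C→Q→X→Z = 4+7+6+4+9 = 30 ⇒ 30 minutes.

30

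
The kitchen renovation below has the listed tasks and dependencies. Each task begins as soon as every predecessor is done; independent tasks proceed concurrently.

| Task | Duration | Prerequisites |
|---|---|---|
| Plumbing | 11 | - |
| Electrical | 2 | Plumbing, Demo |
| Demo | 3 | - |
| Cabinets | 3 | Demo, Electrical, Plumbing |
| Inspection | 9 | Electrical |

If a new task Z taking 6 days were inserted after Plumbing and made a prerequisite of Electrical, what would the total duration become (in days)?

28

Originally the plan takes 22 days.
With Z inserted, Electrical now waits for max(Plumbing, Demo, Z).
New critical path: Plumbing→Z→Electrical→Inspection = 11+6+2+9 = 28 ⇒ 28 days.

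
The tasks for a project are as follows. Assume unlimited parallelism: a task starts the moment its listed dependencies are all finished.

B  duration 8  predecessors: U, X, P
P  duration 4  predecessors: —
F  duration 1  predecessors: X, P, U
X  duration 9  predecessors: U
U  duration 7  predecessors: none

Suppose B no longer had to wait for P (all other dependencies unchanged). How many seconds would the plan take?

24

Original critical path: U→X→B = 7+9+8 = 24 ⇒ 24 seconds.
Dropping P→B doesn't change B's earliest start (16); another predecessor still binds.
The longest chain is now U→X→B = 7+9+8 = 24, so the plan takes 24 seconds.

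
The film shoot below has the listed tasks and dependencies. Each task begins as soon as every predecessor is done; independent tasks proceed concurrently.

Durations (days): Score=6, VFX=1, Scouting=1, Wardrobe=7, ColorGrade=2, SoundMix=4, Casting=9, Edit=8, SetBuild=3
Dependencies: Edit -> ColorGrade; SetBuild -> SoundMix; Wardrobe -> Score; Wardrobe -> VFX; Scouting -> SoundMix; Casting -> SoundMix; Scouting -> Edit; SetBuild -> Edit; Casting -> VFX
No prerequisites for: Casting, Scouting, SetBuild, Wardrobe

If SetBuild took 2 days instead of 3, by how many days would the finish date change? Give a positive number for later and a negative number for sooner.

0

Actual critical path: SetBuild→Edit→ColorGrade = 3+8+2 = 13 ⇒ 13 days.
SetBuild lies on that path, so at 2 days the path becomes 12 days.
The binding chain switches to Casting→SoundMix = 9+4 = 13; finish 13 days.
Change in finish: 13 − 13 = +0 days.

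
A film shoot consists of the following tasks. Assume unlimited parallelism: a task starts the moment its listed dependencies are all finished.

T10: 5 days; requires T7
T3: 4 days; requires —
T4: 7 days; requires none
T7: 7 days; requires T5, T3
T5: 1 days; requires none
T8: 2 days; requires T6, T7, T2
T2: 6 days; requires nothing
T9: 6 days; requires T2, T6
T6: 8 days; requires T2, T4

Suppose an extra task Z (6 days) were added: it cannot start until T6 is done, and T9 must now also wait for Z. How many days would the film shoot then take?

27

Originally the film shoot takes 21 days.
With Z inserted, T9 now waits for max(T2, T6, Z).
New critical path: T4→T6→Z→T9 = 7+8+6+6 = 27 ⇒ 27 days.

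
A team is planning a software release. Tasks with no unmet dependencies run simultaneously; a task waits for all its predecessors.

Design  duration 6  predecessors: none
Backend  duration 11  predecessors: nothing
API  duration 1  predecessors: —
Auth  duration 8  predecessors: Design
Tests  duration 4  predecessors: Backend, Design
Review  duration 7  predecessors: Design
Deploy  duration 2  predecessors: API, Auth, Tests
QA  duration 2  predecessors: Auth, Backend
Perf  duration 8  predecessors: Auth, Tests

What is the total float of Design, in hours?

1

Critical path: Backend→Tests→Perf = 11+4+8 = 23, so the finish is 23 hours.
Design finishes as early as 6 and must finish by 7.
Float = 23 − 22 = 1.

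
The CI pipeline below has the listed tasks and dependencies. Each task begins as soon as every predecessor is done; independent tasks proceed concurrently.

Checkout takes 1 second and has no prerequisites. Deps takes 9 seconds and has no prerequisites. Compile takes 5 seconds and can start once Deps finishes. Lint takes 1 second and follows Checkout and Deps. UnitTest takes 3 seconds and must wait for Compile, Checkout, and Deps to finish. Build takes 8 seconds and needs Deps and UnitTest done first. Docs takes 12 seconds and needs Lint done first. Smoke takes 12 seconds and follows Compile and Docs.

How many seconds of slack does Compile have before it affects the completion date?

The longest chain is Deps→Lint→Docs→Smoke = 9+1+12+12 = 34; overall finish 34 seconds.
Longest path through Compile: 26 seconds (earliest finish 14, latest finish 22).
So Compile can slip 22 − 14 = 8 seconds.

8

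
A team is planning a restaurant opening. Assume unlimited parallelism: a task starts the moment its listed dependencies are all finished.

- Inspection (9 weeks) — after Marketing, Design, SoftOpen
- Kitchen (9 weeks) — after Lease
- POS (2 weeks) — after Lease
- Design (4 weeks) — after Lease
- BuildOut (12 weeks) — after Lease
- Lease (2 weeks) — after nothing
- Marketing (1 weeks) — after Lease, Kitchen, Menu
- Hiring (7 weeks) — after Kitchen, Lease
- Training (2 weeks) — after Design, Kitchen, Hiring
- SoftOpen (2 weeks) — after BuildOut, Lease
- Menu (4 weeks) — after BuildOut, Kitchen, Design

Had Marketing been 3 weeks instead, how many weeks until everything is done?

Critical path before the change: Lease→BuildOut→Menu→Marketing→Inspection = 2+12+4+1+9 = 28 giving 28 weeks.
Marketing lies on that path, so at 3 weeks the path becomes 30 weeks.
That remains the longest chain; total 30 weeks.

30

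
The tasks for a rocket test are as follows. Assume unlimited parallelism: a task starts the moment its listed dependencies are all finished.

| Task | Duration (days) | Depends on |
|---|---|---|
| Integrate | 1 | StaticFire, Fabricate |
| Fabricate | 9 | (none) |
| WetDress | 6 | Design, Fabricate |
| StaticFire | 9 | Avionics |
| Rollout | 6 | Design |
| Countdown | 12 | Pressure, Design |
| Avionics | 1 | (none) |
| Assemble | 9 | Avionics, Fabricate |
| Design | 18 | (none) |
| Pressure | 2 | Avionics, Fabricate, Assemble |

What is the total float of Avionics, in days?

8

Fabricate→Assemble→Pressure→Countdown = 9+9+2+12 = 32 sets the makespan at 32 days.
The longest chain containing Avionics totals 24 days.
So Avionics can slip 9 − 1 = 8 days.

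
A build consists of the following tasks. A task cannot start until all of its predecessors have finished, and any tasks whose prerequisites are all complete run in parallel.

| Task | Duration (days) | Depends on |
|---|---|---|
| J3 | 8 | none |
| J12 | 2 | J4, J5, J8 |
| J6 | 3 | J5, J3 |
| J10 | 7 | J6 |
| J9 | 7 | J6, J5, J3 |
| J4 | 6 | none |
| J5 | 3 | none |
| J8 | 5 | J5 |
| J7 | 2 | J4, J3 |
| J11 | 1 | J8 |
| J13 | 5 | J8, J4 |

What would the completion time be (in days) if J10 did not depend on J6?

With the dependency in place, J3→J6→J9 = 8+3+7 = 18 sets the finish at 18 days.
Without J6→J10, J10's earliest start moves from 11 to 0.
The longest chain is now J3→J6→J9 = 8+3+7 = 18, so the job takes 18 days.

18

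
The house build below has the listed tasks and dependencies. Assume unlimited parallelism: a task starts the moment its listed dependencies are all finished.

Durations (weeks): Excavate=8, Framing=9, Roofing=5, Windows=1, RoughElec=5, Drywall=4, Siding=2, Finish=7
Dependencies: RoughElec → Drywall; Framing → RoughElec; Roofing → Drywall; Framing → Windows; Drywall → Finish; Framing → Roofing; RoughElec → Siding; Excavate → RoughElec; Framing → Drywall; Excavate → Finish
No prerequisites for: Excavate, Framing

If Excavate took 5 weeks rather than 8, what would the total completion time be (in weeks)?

As given, the longest chain is Framing→Roofing→Drywall→Finish = 9+5+4+7 = 25, so the finish is 25 weeks.
Excavate has 1 week of float (longest path through it is 24).
That remains the longest chain; total 25 weeks.

25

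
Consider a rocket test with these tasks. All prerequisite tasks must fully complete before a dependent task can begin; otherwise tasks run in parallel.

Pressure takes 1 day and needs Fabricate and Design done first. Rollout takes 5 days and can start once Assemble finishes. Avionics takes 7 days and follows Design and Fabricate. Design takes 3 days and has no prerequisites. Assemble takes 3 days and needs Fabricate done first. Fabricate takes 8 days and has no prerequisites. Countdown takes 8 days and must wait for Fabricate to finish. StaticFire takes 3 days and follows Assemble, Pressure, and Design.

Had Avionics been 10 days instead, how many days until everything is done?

The binding path is Fabricate→Assemble→Rollout = 8+3+5 = 16; finish at 16 days.
The longest path through Avionics is only 15 days, so Avionics has float 1.
Now Fabricate→Avionics = 8+10 = 18 is longest, so the finish becomes 18 days.

18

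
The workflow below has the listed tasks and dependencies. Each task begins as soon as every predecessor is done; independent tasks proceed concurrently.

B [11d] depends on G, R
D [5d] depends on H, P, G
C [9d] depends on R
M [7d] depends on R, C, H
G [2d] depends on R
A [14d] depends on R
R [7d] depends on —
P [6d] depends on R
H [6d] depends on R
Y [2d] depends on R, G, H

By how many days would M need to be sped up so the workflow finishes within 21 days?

Current finish: 23 days; target: 21.
M is on every critical path, so each day cut from M cuts the finish by one (this holds down to a finish of 21).
Need 23 − 21 = 2 days off M → M becomes 5 days, finish becomes 21.

2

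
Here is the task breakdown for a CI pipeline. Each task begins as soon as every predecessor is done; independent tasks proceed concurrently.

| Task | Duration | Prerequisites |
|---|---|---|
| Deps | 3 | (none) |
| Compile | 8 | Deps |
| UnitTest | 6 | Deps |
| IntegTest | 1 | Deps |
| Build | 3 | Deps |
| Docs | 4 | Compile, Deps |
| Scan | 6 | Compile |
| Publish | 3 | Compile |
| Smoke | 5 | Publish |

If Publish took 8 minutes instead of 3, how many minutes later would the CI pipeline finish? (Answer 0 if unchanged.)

5

Critical path before the change: Deps→Compile→Publish→Smoke = 3+8+3+5 = 19 giving 19 minutes.
Since Publish is critical, the +5 change carries straight to that chain (now 24 minutes).
No other chain overtakes it, so the finish is 24 minutes.
Change in finish: 24 − 19 = +5 minutes.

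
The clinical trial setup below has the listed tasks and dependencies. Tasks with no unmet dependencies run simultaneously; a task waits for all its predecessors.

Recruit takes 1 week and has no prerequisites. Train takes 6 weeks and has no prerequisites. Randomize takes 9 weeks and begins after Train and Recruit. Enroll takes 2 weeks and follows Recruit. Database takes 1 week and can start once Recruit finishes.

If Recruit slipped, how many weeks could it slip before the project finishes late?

5

Train→Randomize = 6+9 = 15 sets the makespan at 15 weeks.
Recruit finishes as early as 1 and must finish by 6.
So Recruit can slip 6 − 1 = 5 weeks.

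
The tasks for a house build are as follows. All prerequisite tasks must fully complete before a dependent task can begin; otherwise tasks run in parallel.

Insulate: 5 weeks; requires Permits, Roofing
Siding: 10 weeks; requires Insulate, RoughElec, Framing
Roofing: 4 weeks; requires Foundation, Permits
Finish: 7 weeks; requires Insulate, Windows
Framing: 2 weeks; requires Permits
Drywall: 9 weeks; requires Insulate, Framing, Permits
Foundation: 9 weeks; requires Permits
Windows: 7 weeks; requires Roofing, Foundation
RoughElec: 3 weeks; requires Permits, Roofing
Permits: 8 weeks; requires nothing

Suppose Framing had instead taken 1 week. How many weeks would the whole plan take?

36

Baseline: Permits→Foundation→Roofing→Insulate→Siding = 8+9+4+5+10 = 36 → 36 weeks.
Framing has 16 weeks of float (longest path through it is 20).
The critical path is still Permits→Foundation→Roofing→Insulate→Siding; finish is now 36 weeks.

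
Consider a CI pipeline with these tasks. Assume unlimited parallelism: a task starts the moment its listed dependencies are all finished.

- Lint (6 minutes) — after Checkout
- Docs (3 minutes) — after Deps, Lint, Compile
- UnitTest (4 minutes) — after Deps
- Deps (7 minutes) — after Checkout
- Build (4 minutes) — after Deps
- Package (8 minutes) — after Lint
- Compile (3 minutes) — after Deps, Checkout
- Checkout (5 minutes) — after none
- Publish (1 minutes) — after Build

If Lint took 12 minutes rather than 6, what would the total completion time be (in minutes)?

25

As given, the longest chain is Checkout→Lint→Package = 5+6+8 = 19, so the finish is 19 minutes.
Since Lint is critical, the +6 change carries straight to that chain (now 25 minutes).
The critical path is still Checkout→Lint→Package; finish is now 25 minutes.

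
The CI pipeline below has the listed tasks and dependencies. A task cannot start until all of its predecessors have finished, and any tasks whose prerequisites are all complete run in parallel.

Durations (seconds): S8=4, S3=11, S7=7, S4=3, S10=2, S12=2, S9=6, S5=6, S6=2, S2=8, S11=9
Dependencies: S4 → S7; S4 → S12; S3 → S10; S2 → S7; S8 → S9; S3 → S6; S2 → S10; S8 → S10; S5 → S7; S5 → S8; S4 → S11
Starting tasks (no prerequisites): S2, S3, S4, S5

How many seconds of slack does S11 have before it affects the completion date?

4

The longest chain is S5→S8→S9 = 6+4+6 = 16; overall finish 16 seconds.
Longest path through S11: 12 seconds (earliest finish 12, latest finish 16).
Float = 16 − 12 = 4.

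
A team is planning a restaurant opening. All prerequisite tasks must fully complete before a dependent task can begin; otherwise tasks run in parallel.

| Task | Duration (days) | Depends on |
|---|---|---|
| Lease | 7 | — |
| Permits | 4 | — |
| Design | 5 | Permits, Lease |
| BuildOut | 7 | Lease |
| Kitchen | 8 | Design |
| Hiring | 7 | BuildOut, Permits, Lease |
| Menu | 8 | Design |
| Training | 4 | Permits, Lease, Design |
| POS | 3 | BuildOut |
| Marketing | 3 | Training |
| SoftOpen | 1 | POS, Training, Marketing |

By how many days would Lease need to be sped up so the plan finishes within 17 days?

Current finish: 21 days; target: 17.
Lease is on every critical path, so each day cut from Lease cuts the finish by one (this holds down to a finish of 17).
Need 21 − 17 = 4 days off Lease → Lease becomes 3 days, finish becomes 17.

4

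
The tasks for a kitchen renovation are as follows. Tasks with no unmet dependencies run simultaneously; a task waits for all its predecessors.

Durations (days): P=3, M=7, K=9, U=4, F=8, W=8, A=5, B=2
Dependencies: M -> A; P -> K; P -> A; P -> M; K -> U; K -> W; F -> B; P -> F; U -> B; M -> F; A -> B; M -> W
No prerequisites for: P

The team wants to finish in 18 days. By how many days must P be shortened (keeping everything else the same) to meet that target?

2

Current finish: 20 days; target: 18.
P is on every critical path, so each day cut from P cuts the finish by one (this holds down to a finish of 18).
Need 20 − 18 = 2 days off P → P becomes 1 day, finish becomes 18.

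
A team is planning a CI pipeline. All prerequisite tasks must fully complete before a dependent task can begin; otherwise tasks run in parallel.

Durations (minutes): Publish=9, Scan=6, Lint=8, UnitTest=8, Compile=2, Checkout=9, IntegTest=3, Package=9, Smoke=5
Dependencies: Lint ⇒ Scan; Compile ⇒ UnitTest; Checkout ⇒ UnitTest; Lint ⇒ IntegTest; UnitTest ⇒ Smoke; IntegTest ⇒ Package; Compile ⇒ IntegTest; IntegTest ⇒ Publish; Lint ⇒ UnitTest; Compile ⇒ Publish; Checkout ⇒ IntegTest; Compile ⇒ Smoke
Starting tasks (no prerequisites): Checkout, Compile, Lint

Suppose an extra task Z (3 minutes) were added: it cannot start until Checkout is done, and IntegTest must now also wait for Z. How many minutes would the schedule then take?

24

Originally the schedule takes 22 minutes.
With Z inserted, IntegTest now waits for max(Checkout, Compile, Lint, Z).
New critical path: Checkout→Z→IntegTest→Package = 9+3+3+9 = 24 ⇒ 24 minutes.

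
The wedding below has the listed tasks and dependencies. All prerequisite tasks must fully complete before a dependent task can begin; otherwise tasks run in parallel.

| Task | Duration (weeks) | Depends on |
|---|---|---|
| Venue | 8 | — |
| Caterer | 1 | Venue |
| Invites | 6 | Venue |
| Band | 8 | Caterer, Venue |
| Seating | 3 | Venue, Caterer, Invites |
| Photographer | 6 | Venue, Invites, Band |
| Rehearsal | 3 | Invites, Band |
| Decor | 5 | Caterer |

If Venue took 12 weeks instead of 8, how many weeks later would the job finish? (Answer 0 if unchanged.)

4

As given, the longest chain is Venue→Caterer→Band→Photographer = 8+1+8+6 = 23, so the finish is 23 weeks.
Venue lies on that path, so at 12 weeks the path becomes 27 weeks.
The critical path is still Venue→Caterer→Band→Photographer; finish is now 27 weeks.
Change in finish: 27 − 23 = +4 weeks.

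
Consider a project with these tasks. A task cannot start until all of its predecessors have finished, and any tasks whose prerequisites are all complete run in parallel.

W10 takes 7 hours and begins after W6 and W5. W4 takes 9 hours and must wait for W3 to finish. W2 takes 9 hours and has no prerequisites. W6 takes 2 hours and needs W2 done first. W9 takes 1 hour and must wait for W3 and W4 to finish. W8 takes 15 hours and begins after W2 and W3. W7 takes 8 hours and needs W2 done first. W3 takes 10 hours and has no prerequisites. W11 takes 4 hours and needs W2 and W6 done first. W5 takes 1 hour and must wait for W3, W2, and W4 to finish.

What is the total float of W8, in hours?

2

Critical path: W3→W4→W5→W10 = 10+9+1+7 = 27, so the finish is 27 hours.
The longest chain containing W8 totals 25 hours.
Float = 27 − 25 = 2.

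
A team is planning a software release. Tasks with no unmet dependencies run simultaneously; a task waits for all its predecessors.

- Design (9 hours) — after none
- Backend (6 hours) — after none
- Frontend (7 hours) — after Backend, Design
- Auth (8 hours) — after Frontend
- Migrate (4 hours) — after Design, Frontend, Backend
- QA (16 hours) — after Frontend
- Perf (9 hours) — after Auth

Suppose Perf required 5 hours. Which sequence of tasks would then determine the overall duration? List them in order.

Design, Frontend, QA

As given, the longest chain is Design→Frontend→Auth→Perf = 9+7+8+9 = 33, so the finish is 33 hours.
Since Perf is critical, the -4 change carries straight to that chain (now 29 hours).
The binding chain switches to Design→Frontend→QA = 9+7+16 = 32; finish 32 hours.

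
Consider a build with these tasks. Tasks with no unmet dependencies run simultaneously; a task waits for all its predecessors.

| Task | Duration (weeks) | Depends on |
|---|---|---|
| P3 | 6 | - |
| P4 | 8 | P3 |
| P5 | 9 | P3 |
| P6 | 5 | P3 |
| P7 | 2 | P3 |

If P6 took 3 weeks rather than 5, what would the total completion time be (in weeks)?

15

Baseline: P3→P5 = 6+9 = 15 → 15 weeks.
P6 has 4 weeks of float (longest path through it is 11).
The critical path is still P3→P5; finish is now 15 weeks.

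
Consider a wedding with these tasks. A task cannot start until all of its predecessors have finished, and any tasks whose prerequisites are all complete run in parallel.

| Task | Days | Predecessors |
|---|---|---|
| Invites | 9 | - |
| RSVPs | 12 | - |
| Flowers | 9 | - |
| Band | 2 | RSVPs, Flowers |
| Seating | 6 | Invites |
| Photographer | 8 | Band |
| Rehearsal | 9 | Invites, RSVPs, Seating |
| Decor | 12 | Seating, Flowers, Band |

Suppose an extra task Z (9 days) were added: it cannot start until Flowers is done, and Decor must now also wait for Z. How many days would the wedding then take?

Originally the wedding takes 27 days.
With Z inserted, Decor now waits for max(Seating, Flowers, Band, Z).
New critical path: Flowers→Z→Decor = 9+9+12 = 30 ⇒ 30 days.

30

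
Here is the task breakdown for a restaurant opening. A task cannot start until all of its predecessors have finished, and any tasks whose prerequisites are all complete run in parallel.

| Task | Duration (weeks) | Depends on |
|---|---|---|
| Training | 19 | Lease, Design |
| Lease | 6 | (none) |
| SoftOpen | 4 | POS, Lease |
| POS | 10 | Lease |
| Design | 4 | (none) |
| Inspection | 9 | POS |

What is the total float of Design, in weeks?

Lease→Training = 6+19 = 25 sets the makespan at 25 weeks.
The longest chain containing Design totals 23 weeks.
Slack of Design = 2 − 0 = 2 weeks.

2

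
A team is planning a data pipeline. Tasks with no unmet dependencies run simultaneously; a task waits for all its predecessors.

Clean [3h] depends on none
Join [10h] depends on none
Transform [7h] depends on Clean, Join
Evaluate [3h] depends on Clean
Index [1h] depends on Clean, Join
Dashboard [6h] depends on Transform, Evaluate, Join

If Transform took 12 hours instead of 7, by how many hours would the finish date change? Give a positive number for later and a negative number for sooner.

5

The binding path is Join→Transform→Dashboard = 10+7+6 = 23; finish at 23 hours.
Transform is on the critical path; changing it to 12 makes that path 28 hours.
That remains the longest chain; total 28 hours.
Change in finish: 28 − 23 = +5 hours.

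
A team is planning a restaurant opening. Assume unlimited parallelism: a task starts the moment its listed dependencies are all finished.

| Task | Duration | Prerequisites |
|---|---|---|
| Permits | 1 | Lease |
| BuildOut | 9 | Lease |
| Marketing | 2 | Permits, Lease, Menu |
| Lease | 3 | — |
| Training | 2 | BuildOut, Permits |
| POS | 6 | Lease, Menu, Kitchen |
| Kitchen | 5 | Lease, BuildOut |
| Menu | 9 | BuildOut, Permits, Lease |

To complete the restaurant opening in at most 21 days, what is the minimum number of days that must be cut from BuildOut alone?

Current finish: 27 days; target: 21.
BuildOut is on every critical path, so each day cut from BuildOut cuts the finish by one (this holds down to a finish of 19).
Need 27 − 21 = 6 days off BuildOut → BuildOut becomes 3 days, finish becomes 21.

6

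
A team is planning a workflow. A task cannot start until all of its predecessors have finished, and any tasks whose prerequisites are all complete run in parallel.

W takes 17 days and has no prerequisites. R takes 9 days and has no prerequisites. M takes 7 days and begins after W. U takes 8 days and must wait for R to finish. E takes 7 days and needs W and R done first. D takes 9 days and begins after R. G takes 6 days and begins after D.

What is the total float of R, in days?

0

Critical path: R→D→G = 9+9+6 = 24, so the finish is 24 days.
R finishes as early as 9 and must finish by 9.
So R can slip 9 − 9 = 0 days.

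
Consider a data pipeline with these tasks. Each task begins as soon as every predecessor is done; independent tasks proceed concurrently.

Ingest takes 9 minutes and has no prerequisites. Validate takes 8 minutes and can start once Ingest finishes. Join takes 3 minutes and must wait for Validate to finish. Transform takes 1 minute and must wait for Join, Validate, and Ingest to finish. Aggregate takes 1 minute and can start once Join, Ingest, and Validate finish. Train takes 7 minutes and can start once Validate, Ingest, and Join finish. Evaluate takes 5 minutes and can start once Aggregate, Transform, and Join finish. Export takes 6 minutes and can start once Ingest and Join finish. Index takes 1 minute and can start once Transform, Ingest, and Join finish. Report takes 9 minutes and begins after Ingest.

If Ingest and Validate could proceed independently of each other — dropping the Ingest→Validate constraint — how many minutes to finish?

18

Before: longest chain Ingest→Validate→Join→Train = 9+8+3+7 = 27, finish 27.
Without Ingest→Validate, Validate's earliest start moves from 9 to 0.
After: Ingest→Report = 9+9 = 18 → 18 minutes.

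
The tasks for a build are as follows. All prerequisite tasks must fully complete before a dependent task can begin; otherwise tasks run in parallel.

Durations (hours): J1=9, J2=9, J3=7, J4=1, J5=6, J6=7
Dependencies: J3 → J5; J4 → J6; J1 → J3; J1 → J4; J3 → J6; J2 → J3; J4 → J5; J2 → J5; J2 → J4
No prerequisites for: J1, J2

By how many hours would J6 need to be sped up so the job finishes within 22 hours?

1

Current finish: 23 hours; target: 22.
J6 is on every critical path, so each hour cut from J6 cuts the finish by one (this holds down to a finish of 22).
Need 23 − 22 = 1 hour off J6 → J6 becomes 6 hours, finish becomes 22.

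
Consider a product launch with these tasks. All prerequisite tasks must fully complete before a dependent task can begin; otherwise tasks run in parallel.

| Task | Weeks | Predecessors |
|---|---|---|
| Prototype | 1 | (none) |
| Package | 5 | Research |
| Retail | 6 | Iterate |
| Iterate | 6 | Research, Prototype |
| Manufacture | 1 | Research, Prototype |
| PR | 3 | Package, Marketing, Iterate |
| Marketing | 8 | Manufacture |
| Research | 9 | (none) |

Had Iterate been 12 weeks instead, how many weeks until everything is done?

As given, the longest chain is Research→Iterate→Retail = 9+6+6 = 21, so the finish is 21 weeks.
Iterate is on the critical path; changing it to 12 makes that path 27 weeks.
The critical path is still Research→Iterate→Retail; finish is now 27 weeks.

27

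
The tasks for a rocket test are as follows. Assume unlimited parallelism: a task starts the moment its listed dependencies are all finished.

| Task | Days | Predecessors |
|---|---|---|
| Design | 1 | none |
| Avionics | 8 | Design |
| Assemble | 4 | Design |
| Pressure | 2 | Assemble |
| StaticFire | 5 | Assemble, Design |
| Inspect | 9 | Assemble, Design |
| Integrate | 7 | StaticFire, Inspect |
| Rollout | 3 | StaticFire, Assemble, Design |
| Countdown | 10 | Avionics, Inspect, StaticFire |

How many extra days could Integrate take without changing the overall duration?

Design→Assemble→Inspect→Countdown = 1+4+9+10 = 24 sets the makespan at 24 days.
The longest chain containing Integrate totals 21 days.
So Integrate can slip 24 − 21 = 3 days.

3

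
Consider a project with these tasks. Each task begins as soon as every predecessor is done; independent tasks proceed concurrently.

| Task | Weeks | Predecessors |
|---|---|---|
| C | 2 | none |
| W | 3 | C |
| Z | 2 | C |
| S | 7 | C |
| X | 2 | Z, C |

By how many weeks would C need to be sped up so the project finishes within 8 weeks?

1

Current finish: 9 weeks; target: 8.
C is on every critical path, so each week cut from C cuts the finish by one (this holds down to a finish of 8).
Need 9 − 8 = 1 week off C → C becomes 1 week, finish becomes 8.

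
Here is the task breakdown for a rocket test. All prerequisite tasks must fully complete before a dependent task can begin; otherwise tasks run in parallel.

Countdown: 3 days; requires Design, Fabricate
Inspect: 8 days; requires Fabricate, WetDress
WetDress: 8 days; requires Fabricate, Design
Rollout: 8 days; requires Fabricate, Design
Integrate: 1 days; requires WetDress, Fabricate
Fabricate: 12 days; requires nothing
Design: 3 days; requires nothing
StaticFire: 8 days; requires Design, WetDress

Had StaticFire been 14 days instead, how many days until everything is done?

34

Actual critical path: Fabricate→WetDress→StaticFire = 12+8+8 = 28 ⇒ 28 days.
StaticFire lies on that path, so at 14 days the path becomes 34 days.
The critical path is still Fabricate→WetDress→StaticFire; finish is now 34 days.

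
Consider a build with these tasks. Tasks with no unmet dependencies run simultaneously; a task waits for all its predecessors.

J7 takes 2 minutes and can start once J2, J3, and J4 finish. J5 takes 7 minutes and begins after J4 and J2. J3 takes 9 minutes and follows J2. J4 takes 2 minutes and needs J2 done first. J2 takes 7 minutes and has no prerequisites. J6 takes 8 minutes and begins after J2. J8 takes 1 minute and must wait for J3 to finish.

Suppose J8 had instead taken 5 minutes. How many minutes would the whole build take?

The binding path is J2→J3→J7 = 7+9+2 = 18; finish at 18 minutes.
J8 is off the critical path — its longest chain is 17 minutes, giving 1 of slack.
The binding chain switches to J2→J3→J8 = 7+9+5 = 21; finish 21 minutes.

21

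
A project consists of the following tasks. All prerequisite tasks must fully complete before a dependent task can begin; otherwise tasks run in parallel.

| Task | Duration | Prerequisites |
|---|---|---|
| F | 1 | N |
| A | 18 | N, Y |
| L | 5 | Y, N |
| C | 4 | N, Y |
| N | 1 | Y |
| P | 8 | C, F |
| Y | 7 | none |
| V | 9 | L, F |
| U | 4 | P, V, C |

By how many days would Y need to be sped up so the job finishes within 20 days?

Current finish: 26 days; target: 20.
Y is on every critical path, so each day cut from Y cuts the finish by one (this holds down to a finish of 20).
Need 26 − 20 = 6 days off Y → Y becomes 1 day, finish becomes 20.

6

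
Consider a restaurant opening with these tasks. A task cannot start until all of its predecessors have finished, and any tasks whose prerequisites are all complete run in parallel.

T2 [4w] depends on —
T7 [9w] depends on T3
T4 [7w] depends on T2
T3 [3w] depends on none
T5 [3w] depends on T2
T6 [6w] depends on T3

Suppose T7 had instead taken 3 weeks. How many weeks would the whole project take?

Actual critical path: T3→T7 = 3+9 = 12 ⇒ 12 weeks.
T7 is on the critical path; changing it to 3 makes that path 6 weeks.
The binding chain switches to T2→T4 = 4+7 = 11; finish 11 weeks.

11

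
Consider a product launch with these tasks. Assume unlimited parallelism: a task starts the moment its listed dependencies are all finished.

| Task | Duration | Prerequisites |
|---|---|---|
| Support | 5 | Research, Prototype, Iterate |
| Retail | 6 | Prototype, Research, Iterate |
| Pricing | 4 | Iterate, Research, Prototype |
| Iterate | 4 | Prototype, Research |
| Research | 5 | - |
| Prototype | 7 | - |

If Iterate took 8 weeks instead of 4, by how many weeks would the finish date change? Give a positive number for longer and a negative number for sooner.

4

Baseline: Prototype→Iterate→Retail = 7+4+6 = 17 → 17 weeks.
Iterate lies on that path, so at 8 weeks the path becomes 21 weeks.
No other chain overtakes it, so the finish is 21 weeks.
Change in finish: 21 − 17 = +4 weeks.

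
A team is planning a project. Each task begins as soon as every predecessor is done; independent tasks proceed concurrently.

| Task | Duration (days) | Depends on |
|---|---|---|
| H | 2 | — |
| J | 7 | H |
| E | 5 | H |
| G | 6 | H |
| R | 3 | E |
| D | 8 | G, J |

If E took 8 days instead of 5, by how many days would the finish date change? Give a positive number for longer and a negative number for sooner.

0

As given, the longest chain is H→J→D = 2+7+8 = 17, so the finish is 17 days.
The longest path through E is only 10 days, so E has float 7.
No other chain overtakes it, so the finish is 17 days.
Change in finish: 17 − 17 = +0 days.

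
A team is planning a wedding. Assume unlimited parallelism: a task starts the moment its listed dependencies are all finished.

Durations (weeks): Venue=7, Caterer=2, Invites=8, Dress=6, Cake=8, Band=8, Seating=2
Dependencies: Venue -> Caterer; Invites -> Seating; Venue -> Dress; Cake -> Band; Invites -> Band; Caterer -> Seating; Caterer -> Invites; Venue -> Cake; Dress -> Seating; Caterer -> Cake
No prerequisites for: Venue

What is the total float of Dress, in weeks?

10

Venue→Caterer→Invites→Band = 7+2+8+8 = 25 sets the makespan at 25 weeks.
Longest path through Dress: 15 weeks (earliest finish 13, latest finish 23).
So Dress can slip 23 − 13 = 10 weeks.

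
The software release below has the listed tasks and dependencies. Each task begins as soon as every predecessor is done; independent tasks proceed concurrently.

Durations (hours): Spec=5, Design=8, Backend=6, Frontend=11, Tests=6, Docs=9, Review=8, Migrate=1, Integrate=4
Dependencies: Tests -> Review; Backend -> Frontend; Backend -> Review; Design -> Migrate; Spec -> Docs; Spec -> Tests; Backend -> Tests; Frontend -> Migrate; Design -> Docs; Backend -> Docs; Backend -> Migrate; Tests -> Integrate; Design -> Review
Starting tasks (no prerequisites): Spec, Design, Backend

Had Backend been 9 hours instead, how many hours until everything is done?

Critical path before the change: Backend→Tests→Review = 6+6+8 = 20 giving 20 hours.
Since Backend is critical, the +3 change carries straight to that chain (now 23 hours).
That remains the longest chain; total 23 hours.

23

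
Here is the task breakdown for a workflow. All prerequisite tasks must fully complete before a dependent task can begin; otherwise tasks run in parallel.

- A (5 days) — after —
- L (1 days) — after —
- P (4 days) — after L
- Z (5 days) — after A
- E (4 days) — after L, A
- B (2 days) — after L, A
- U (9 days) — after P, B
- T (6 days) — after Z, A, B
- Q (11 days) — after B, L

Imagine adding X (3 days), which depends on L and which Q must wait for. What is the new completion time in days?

18

Originally the workflow takes 18 days.
With X inserted, Q now waits for max(B, L, X).
New critical path: A→B→Q = 5+2+11 = 18 ⇒ 18 days.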